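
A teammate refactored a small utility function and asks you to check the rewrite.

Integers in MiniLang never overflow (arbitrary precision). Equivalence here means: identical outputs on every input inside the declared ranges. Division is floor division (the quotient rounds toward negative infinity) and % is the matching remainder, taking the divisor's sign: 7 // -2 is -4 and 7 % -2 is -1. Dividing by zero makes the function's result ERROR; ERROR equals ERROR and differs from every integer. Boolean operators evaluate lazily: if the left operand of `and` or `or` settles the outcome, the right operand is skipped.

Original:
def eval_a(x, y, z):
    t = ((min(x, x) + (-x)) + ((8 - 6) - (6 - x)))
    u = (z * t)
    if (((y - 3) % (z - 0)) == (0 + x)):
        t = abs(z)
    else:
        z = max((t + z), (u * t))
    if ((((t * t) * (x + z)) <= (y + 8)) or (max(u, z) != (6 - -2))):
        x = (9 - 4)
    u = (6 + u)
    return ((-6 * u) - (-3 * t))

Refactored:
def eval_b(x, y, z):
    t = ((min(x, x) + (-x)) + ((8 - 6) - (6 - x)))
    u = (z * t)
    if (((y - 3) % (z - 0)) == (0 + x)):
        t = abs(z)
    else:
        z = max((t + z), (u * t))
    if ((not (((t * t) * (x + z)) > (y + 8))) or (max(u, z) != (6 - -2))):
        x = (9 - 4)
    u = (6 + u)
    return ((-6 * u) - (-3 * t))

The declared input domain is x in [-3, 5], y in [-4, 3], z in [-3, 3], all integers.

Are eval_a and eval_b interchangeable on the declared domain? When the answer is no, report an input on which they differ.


Behavior is preserved: although comparison usage differs; boolean connective usage differs, the outputs never diverge.
Spot check at x=5, y=-3, z=-2 — eval_a: t becomes 1; next u becomes -2; next (((y - 3) % (z - 0)) == (0 + x)) evaluates to false; next z becomes -1; next ((((t * t) * (x + z)) <= (y + 8)) or (max(u, z) != (6 - -2))) evaluates to true; next x becomes 5; next u becomes 4; next final value -21. eval_b: t becomes 1; next u becomes -2; next (((y - 3) % (z - 0)) == (0 + x)) evaluates to false; next z becomes -1; next ((not (((t * t) * (x + z)) > (y + 8))) or (max(u, z) != (6 - -2))) evaluates to true; next x becomes 5; next u becomes 4; next final value -21. Both give -21.
Sweeping the whole domain (504 inputs) finds no disagreement.
verdict: equivalent


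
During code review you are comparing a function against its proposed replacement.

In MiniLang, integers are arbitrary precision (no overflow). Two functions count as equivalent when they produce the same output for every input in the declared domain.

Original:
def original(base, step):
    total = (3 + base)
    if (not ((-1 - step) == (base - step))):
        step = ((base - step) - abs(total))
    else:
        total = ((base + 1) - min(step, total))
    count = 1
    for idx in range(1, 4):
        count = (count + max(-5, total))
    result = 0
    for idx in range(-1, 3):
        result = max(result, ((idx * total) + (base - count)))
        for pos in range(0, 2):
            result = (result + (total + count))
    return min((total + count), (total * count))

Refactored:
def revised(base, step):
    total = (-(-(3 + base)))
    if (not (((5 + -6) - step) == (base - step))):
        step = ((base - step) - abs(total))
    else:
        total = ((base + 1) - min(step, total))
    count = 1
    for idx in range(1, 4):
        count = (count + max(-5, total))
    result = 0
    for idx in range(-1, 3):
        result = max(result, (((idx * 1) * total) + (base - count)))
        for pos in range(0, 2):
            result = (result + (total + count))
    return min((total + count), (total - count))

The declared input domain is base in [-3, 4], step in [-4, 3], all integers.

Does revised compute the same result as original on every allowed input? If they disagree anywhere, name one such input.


Run the pair on base=-3, step=-4.
original: total = 0; (not ((-1 - step) == (base - step))) -> true; step = 1; count = 1; [idx=1]; count = 1; [idx=2]; count = 1; [idx=3]; count = 1; result = 0; [idx=-1]; result = 0; [pos=0]; result = 1; [pos=1]; result = 2; [idx=0]; result = 2; [pos=0]; result = 3; [pos=1]; result = 4; [idx=1]; result = 4; [pos=0]; result = 5; [pos=1]; result = 6; [idx=2]; result = 6; [pos=0]; result = 7; [pos=1]; result = 8; return 0
revised: total = 0; (not (((5 + -6) - step) == (base - step))) -> true; step = 1; count = 1; [idx=1]; count = 1; [idx=2]; count = 1; [idx=3]; count = 1; result = 0; [idx=-1]; result = 0; [pos=0]; result = 1; [pos=1]; result = 2; [idx=0]; result = 2; [pos=0]; result = 3; [pos=1]; result = 4; [idx=1]; result = 4; [pos=0]; result = 5; [pos=1]; result = 6; [idx=2]; result = 6; [pos=0]; result = 7; [pos=1]; result = 8; return -1
0 != -1, so the rewrite changes behavior.
verdict: not equivalent; witness: base=-3, step=-4


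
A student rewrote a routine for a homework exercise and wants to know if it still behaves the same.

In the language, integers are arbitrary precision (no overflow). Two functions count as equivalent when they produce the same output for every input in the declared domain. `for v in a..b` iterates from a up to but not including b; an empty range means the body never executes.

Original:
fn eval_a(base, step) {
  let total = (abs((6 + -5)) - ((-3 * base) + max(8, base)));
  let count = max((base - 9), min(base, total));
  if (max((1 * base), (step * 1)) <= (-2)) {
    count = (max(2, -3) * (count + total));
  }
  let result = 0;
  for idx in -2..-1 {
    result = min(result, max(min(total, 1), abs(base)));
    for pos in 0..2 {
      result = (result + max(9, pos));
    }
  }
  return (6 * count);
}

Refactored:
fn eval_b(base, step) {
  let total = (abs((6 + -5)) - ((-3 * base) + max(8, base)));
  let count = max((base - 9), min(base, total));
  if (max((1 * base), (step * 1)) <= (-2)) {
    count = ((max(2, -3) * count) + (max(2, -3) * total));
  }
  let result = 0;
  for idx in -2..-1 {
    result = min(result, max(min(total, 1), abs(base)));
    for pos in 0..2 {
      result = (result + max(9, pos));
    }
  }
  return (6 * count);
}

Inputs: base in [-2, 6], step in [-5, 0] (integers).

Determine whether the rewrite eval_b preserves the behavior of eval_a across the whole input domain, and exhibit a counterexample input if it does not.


Although arithmetic usage differs; also min/max/abs usage differs; also constant usage differs, 54/54 inputs agree.
verdict: equivalent


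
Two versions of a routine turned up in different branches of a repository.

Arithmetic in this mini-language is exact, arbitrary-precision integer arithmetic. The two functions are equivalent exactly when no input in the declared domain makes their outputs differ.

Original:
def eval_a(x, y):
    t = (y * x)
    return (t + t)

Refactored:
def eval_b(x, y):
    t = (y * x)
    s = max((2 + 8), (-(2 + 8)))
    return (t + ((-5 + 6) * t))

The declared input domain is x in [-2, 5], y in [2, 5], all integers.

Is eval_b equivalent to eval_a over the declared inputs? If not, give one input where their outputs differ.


The suspicious-looking change has no observable effect anywhere in the declared ranges.
One worked example (x=5, y=3) — eval_a: t becomes 15; next final value 30; eval_b: t becomes 15; next s becomes 10; next final value 30; agreement on 30.
Sweeping the whole domain (32 inputs) finds no disagreement.
verdict: equivalent


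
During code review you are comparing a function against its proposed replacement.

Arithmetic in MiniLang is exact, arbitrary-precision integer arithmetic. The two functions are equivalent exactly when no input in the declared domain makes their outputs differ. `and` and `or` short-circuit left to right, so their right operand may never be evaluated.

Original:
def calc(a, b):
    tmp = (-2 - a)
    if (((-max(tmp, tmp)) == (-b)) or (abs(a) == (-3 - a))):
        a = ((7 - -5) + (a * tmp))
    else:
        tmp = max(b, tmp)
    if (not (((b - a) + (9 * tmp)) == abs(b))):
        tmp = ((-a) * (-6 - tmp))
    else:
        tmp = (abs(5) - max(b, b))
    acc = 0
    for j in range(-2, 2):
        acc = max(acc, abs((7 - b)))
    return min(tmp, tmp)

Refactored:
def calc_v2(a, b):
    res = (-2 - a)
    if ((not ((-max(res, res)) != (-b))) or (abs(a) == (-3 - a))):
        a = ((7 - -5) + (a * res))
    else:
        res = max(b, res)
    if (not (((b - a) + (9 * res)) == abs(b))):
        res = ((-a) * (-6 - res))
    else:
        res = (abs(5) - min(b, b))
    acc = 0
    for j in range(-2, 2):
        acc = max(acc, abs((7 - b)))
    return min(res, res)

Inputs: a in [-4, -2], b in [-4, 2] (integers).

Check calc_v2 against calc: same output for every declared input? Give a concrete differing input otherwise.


The edit looks behavioral (`max(b, b)` became `min(b, b)`), but over these ranges it never changes the outcome.
As a probe, take a=-4, b=0: calc runs tmp=2, then (((-max(tmp, tmp)) == (-b)) or (abs(a) == (-3 - a))) is false, then tmp=2, then (not (((b - a) + (9 * tmp)) == abs(b))) is true, then tmp=-32, then acc=0, then (j=-2), then acc=7, then (j=-1), then acc=7, then (j=0), then acc=7, then (j=1), then acc=7, then returns -32; calc_v2 runs res=2, then ((not ((-max(res, res)) != (-b))) or (abs(a) == (-3 - a))) is false, then res=2, then (not (((b - a) + (9 * res)) == abs(b))) is true, then res=-32, then acc=0, then (j=-2), then acc=7, then (j=-1), then acc=7, then (j=0), then acc=7, then (j=1), then acc=7, then returns -32; both end at -32.
Sweeping the whole domain (21 inputs) finds no disagreement.
verdict: equivalent


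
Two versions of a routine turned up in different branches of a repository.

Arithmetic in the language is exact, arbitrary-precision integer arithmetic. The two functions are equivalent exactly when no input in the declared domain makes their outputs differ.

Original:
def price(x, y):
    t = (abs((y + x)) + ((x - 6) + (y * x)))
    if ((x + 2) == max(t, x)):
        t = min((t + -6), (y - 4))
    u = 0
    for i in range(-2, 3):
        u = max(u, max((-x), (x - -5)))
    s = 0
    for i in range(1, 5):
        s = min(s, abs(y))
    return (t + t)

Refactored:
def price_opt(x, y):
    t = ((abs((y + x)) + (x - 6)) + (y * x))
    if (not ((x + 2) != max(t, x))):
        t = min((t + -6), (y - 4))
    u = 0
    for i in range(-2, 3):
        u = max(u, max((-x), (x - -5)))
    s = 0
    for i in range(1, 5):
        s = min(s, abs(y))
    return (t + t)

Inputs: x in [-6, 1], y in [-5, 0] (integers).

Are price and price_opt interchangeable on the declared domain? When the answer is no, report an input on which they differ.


Behavior is preserved: although comparison usage differs, boolean connective usage differs, the outputs never diverge.
As a probe, take x=-6, y=-5: price runs t becomes 29; next ((x + 2) == max(t, x)) evaluates to false; next u becomes 0; next at i=-2:; next u becomes 6; next at i=-1:; next u becomes 6; next at i=0:; next u becomes 6; next at i=1:; next u becomes 6; next at i=2:; next u becomes 6; next s becomes 0; next at i=1:; next s becomes 0; next at i=2:; next s becomes 0; next at i=3:; next s becomes 0; next at i=4:; next s becomes 0; next final value 58; price_opt runs t becomes 29; next (not ((x + 2) != max(t, x))) evaluates to false; next u becomes 0; next at i=-2:; next u becomes 6; next at i=-1:; next u becomes 6; next at i=0:; next u becomes 6; next at i=1:; next u becomes 6; next at i=2:; next u becomes 6; next s becomes 0; next at i=1:; next s becomes 0; next at i=2:; next s becomes 0; next at i=3:; next s becomes 0; next at i=4:; next s becomes 0; next final value 58; both end at 58.
Every one of the 48 inputs gives matching results.
verdict: equivalent


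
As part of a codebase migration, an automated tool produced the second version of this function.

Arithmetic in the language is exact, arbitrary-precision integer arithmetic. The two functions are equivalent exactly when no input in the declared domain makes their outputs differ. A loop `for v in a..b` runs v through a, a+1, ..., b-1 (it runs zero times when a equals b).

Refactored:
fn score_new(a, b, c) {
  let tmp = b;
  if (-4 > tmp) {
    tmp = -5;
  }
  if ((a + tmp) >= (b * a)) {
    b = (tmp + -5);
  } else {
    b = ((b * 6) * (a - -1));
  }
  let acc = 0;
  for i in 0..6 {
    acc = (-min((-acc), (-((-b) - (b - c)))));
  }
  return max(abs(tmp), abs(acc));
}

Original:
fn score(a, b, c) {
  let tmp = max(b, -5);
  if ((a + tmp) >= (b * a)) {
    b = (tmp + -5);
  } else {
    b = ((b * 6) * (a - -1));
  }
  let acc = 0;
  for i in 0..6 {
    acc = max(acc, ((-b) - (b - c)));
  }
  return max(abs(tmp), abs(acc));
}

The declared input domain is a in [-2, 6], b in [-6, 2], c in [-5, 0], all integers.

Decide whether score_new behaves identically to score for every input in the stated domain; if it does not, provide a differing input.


The edit looks behavioral (`-5` became `-4`), but over these ranges it never changes the outcome; all 486 inputs agree.
verdict: equivalent


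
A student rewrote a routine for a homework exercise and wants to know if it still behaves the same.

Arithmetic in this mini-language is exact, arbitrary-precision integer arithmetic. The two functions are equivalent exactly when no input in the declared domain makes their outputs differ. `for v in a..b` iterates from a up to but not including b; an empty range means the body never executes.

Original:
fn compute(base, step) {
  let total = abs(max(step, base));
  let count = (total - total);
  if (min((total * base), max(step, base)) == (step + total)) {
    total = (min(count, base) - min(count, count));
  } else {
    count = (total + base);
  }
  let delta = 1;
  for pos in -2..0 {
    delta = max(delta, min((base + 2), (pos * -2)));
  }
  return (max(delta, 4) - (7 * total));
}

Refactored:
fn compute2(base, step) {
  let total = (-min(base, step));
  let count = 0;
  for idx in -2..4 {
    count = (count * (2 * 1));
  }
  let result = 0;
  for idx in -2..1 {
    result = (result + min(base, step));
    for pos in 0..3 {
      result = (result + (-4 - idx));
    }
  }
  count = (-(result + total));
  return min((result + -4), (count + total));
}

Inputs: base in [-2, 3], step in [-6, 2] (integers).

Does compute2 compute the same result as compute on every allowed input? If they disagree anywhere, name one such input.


Evaluate both at base=-2, step=-6.
compute: total := 2 | count := 0 | (min((total * base), max(step, base)) == (step + total)): true | total := -2 | delta := 1 | iter pos=-2: | delta := 1 | iter pos=-1: | delta := 1 | result 18
compute2: total := 6 | count := 0 | iter idx=-2: | count := 0 | iter idx=-1: | count := 0 | iter idx=0: | count := 0 | iter idx=1: | count := 0 | iter idx=2: | count := 0 | iter idx=3: | count := 0 | result := 0 | iter idx=-2: | result := -6 | iter pos=0: | result := -8 | iter pos=1: | result := -10 | iter pos=2: | result := -12 | iter idx=-1: | result := -18 | iter pos=0: | result := -21 | iter pos=1: | result := -24 | iter pos=2: | result := -27 | iter idx=0: | result := -33 | iter pos=0: | result := -37 | iter pos=1: | result := -41 | iter pos=2: | result := -45 | count := 39 | result -49
18 against -49: the behavior changed.
verdict: not equivalent; witness: base=-2, step=-6


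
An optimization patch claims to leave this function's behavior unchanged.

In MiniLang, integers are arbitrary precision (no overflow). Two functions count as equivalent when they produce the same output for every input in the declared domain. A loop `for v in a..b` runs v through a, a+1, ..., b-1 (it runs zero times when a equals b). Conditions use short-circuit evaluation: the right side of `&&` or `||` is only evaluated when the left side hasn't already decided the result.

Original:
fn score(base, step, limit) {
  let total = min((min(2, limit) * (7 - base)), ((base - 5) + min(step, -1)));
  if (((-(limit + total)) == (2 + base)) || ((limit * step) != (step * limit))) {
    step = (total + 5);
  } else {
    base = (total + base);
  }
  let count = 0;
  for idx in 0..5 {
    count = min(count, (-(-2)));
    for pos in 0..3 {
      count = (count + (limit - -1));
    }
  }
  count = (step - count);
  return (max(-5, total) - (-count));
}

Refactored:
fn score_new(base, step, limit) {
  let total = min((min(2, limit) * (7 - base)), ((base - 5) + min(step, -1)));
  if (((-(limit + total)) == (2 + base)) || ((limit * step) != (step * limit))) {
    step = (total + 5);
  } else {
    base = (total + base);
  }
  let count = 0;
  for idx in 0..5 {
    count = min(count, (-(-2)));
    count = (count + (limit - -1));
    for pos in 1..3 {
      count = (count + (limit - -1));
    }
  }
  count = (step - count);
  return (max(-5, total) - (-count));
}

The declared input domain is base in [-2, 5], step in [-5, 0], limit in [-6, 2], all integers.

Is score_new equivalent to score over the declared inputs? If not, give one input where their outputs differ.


Comparing the listings, the differences include: arithmetic usage differs, and statement counts differ, and loop structure differs, and constant usage differs.
As a probe, take base=1, step=0, limit=0: score runs total := -5 | (((-(limit + total)) == (2 + base)) || ((limit * step) != (step * limit))): false | base := -4 | count := 0 | iter idx=0: | count := 0 | iter pos=0: | count := 1 | iter pos=1: | count := 2 | iter pos=2: | count := 3 | iter idx=1: | count := 2 | iter pos=0: | count := 3 | iter pos=1: | count := 4 | iter pos=2: | count := 5 | iter idx=2: | count := 2 | iter pos=0: | count := 3 | iter pos=1: | count := 4 | iter pos=2: | count := 5 | iter idx=3: | count := 2 | iter pos=0: | count := 3 | iter pos=1: | count := 4 | iter pos=2: | count := 5 | iter idx=4: | count := 2 | iter pos=0: | count := 3 | iter pos=1: | count := 4 | iter pos=2: | count := 5 | count := -5 | result -10; score_new runs total := -5 | (((-(limit + total)) == (2 + base)) || ((limit * step) != (step * limit))): false | base := -4 | count := 0 | iter idx=0: | count := 0 | count := 1 | iter pos=1: | count := 2 | iter pos=2: | count := 3 | iter idx=1: | count := 2 | count := 3 | iter pos=1: | count := 4 | iter pos=2: | count := 5 | iter idx=2: | count := 2 | count := 3 | iter pos=1: | count := 4 | iter pos=2: | count := 5 | iter idx=3: | count := 2 | count := 3 | iter pos=1: | count := 4 | iter pos=2: | count := 5 | iter idx=4: | count := 2 | count := 3 | iter pos=1: | count := 4 | iter pos=2: | count := 5 | count := -5 | result -10; both end at -10.
Checked all 432 inputs in the declared domain: the outputs agree on every one.
verdict: equivalent


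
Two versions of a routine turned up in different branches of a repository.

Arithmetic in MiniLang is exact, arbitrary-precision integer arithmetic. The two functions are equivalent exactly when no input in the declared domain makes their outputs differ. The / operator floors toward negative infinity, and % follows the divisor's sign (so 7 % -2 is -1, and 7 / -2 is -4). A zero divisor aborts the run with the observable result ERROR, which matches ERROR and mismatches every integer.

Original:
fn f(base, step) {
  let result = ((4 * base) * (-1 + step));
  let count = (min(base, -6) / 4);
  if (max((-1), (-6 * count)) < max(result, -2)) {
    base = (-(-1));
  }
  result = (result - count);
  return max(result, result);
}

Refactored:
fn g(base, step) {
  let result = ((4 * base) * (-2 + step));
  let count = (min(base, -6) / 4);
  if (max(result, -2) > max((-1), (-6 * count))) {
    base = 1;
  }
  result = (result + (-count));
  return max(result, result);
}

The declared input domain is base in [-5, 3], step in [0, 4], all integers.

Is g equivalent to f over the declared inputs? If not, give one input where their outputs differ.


The rewrite breaks on base=-5, step=0, where the results are 22 and 42.
f: result=20, then count=-2, then (max((-1), (-6 * count)) < max(result, -2)) is true, then base=1, then result=22, then returns 22
g: result=40, then count=-2, then (max(result, -2) > max((-1), (-6 * count))) is true, then base=1, then result=42, then returns 42
verdict: not equivalent; witness: base=-5, step=0


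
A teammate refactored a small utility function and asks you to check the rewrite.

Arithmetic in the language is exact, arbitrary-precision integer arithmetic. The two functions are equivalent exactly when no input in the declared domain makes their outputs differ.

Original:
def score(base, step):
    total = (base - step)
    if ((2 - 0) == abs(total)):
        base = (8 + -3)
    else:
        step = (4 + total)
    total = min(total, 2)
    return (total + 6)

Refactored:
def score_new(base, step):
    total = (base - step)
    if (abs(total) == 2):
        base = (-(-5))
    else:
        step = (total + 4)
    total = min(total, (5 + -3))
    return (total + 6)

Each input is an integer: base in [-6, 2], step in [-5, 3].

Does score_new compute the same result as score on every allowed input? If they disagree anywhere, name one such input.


Comparing the listings, the differences include: arithmetic usage differs, and constant usage differs.
Tracing base=-1, step=0: score: total := -1 | ((2 - 0) == abs(total)): false | step := 3 | total := -1 | result 5 | score_new: total := -1 | (abs(total) == 2): false | step := 3 | total := -1 | result 5 — matching result 5.
An exhaustive pass over the 81 declared inputs shows identical outputs.
verdict: equivalent


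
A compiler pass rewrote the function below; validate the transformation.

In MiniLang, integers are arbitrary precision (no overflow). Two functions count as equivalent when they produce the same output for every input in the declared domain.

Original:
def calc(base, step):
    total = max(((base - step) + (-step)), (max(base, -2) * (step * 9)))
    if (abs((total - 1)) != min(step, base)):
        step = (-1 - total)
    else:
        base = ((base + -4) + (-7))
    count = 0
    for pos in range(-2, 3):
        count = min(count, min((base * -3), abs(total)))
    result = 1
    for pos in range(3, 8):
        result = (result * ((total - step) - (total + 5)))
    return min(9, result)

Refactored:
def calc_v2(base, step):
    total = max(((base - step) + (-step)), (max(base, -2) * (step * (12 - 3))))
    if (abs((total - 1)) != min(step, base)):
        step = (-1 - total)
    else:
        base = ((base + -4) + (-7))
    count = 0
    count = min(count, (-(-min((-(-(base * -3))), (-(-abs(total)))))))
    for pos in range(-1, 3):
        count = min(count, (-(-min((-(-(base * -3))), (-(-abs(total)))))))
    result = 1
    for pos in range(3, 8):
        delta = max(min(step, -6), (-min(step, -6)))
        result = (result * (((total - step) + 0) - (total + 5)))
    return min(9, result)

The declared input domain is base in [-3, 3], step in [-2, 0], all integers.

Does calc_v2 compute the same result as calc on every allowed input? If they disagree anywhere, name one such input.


The two are interchangeable: constant usage differs, and min/max/abs usage differs, and local variable names differ, and arithmetic usage differs, and statement counts differ, and loop structure differs, and every declared input agrees.
Spot check at base=-3, step=-1 — calc: total becomes 18; next (abs((total - 1)) != min(step, base)) evaluates to true; next step becomes -19; next count becomes 0; next at pos=-2:; next count becomes 0; next at pos=-1:; next count becomes 0; next at pos=0:; next count becomes 0; next at pos=1:; next count becomes 0; next at pos=2:; next count becomes 0; next result becomes 1; next at pos=3:; next result becomes 14; next at pos=4:; next result becomes 196; next at pos=5:; next result becomes 2744; next at pos=6:; next result becomes 38416; next at pos=7:; next result becomes 537824; next final value 9. calc_v2: total becomes 18; next (abs((total - 1)) != min(step, base)) evaluates to true; next step becomes -19; next count becomes 0; next count becomes 0; next at pos=-1:; next count becomes 0; next at pos=0:; next count becomes 0; next at pos=1:; next count becomes 0; next at pos=2:; next count becomes 0; next result becomes 1; next at pos=3:; next delta becomes 19; next result becomes 14; next at pos=4:; next delta becomes 19; next result becomes 196; next at pos=5:; next delta becomes 19; next result becomes 2744; next at pos=6:; next delta becomes 19; next result becomes 38416; next at pos=7:; next delta becomes 19; next result becomes 537824; next final value 9. Both give 9.
Checked all 21 inputs in the declared domain: the outputs agree on every one.
verdict: equivalent


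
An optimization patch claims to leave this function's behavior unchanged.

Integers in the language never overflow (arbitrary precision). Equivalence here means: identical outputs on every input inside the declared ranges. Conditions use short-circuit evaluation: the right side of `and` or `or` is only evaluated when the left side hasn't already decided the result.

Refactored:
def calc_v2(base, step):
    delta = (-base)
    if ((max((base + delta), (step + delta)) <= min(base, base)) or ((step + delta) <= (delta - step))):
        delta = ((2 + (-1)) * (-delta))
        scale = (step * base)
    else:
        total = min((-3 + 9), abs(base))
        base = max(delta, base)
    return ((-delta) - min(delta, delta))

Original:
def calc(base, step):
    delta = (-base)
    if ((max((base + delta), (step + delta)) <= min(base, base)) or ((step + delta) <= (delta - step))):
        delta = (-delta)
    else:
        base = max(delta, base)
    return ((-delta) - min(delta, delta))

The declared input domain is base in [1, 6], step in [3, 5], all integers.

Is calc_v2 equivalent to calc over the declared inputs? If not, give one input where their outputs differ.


Reading the diff, among the changes: local variable names differ, statement counts differ, arithmetic usage differs, min/max/abs usage differs, constant usage differs.
Spot check at base=4, step=4 — calc: delta=-4, then ((max((base + delta), (step + delta)) <= min(base, base)) or ((step + delta) <= (delta - step))) is true, then delta=4, then returns -8. calc_v2: delta=-4, then ((max((base + delta), (step + delta)) <= min(base, base)) or ((step + delta) <= (delta - step))) is true, then delta=4, then scale=16, then returns -8. Both give -8.
Every one of the 18 inputs gives matching results.
verdict: equivalent


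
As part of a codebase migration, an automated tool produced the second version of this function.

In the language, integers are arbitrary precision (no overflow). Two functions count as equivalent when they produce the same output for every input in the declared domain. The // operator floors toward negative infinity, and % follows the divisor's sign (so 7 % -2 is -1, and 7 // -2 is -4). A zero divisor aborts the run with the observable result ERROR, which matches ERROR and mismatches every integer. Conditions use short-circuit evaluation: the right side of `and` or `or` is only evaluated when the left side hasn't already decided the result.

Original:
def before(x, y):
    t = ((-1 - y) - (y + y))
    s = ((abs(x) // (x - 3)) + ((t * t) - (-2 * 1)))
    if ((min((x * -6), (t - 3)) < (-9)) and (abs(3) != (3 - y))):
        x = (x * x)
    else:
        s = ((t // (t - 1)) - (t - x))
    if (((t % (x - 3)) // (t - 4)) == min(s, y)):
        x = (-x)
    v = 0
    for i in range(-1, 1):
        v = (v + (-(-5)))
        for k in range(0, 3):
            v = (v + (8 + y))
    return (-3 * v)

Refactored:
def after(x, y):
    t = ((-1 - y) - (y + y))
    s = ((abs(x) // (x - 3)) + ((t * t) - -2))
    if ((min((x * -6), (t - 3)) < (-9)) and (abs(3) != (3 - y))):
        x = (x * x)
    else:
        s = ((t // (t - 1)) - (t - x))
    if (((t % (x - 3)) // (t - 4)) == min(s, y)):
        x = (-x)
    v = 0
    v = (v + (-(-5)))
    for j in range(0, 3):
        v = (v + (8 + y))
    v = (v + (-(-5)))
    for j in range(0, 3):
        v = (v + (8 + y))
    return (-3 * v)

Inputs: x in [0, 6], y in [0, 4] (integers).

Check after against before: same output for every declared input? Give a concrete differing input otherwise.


The two are interchangeable: arithmetic usage differs; constant usage differs; statement counts differ; local variable names differ; loop structure differs, and every declared input agrees.
Spot check at x=5, y=3 — before: t=-10, then s=104, then ((min((x * -6), (t - 3)) < (-9)) and (abs(3) != (3 - y))) is true, then x=25, then (((t % (x - 3)) // (t - 4)) == min(s, y)) is false, then v=0, then (i=-1), then v=5, then (k=0), then v=16, then (k=1), then v=27, then (k=2), then v=38, then (i=0), then v=43, then (k=0), then v=54, then (k=1), then v=65, then (k=2), then v=76, then returns -228. after: t=-10, then s=104, then ((min((x * -6), (t - 3)) < (-9)) and (abs(3) != (3 - y))) is true, then x=25, then (((t % (x - 3)) // (t - 4)) == min(s, y)) is false, then v=0, then v=5, then (j=0), then v=16, then (j=1), then v=27, then (j=2), then v=38, then v=43, then (j=0), then v=54, then (j=1), then v=65, then (j=2), then v=76, then returns -228. Both give -228.
Every one of the 35 inputs gives matching results.
verdict: equivalent


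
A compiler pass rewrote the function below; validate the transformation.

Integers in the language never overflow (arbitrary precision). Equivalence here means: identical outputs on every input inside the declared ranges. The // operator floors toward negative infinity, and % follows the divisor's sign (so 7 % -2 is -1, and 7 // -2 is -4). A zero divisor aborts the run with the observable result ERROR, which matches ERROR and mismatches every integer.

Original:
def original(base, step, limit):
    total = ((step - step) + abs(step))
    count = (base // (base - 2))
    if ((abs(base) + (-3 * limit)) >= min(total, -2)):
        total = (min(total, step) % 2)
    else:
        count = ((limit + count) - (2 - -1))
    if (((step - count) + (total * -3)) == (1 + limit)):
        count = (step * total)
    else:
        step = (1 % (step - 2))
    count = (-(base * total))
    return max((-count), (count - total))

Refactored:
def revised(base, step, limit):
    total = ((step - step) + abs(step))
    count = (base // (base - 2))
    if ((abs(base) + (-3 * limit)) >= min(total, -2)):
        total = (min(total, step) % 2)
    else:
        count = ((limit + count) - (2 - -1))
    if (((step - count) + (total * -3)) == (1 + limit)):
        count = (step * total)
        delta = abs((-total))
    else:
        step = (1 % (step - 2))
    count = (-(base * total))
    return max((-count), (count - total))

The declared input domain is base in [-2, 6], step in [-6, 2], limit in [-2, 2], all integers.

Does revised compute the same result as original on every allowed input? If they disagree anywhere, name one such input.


Equivalent — the differences include statement counts differ, min/max/abs usage differs, local variable names differ, yet no declared input distinguishes the two.
Tracing base=-1, step=2, limit=-1: original: total=2, then count=0, then ((abs(base) + (-3 * limit)) >= min(total, -2)) is true, then total=0, then (((step - count) + (total * -3)) == (1 + limit)) is false, then a zero divisor aborts: ERROR | revised: total=2, then count=0, then ((abs(base) + (-3 * limit)) >= min(total, -2)) is true, then total=0, then (((step - count) + (total * -3)) == (1 + limit)) is false, then a zero divisor aborts: ERROR — matching result ERROR.
An exhaustive pass over the 405 declared inputs shows identical outputs.
verdict: equivalent


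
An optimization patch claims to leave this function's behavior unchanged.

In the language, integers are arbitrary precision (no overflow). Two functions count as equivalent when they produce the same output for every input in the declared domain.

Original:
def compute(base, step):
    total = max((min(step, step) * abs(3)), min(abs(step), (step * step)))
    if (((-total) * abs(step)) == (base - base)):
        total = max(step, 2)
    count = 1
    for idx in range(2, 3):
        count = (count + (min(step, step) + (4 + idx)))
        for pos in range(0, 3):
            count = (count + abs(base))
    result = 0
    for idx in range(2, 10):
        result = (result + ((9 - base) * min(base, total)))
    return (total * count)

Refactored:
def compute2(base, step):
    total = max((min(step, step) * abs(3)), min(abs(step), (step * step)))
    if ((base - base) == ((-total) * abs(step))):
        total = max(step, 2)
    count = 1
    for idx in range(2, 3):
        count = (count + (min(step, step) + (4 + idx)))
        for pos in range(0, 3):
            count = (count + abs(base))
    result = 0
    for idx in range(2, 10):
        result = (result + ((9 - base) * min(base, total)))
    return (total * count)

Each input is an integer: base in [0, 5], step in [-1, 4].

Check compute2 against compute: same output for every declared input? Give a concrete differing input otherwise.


Reading the diff, among the changes: same computation, different form.
Spot check at base=1, step=4 — compute: total := 12 | (((-total) * abs(step)) == (base - base)): false | count := 1 | iter idx=2: | count := 11 | iter pos=0: | count := 12 | iter pos=1: | count := 13 | iter pos=2: | count := 14 | result := 0 | iter idx=2: | result := 8 | iter idx=3: | result := 16 | iter idx=4: | result := 24 | iter idx=5: | result := 32 | iter idx=6: | result := 40 | iter idx=7: | result := 48 | iter idx=8: | result := 56 | iter idx=9: | result := 64 | result 168. compute2: total := 12 | ((base - base) == ((-total) * abs(step))): false | count := 1 | iter idx=2: | count := 11 | iter pos=0: | count := 12 | iter pos=1: | count := 13 | iter pos=2: | count := 14 | result := 0 | iter idx=2: | result := 8 | iter idx=3: | result := 16 | iter idx=4: | result := 24 | iter idx=5: | result := 32 | iter idx=6: | result := 40 | iter idx=7: | result := 48 | iter idx=8: | result := 56 | iter idx=9: | result := 64 | result 168. Both give 168.
Every one of the 36 inputs gives matching results.
verdict: equivalent


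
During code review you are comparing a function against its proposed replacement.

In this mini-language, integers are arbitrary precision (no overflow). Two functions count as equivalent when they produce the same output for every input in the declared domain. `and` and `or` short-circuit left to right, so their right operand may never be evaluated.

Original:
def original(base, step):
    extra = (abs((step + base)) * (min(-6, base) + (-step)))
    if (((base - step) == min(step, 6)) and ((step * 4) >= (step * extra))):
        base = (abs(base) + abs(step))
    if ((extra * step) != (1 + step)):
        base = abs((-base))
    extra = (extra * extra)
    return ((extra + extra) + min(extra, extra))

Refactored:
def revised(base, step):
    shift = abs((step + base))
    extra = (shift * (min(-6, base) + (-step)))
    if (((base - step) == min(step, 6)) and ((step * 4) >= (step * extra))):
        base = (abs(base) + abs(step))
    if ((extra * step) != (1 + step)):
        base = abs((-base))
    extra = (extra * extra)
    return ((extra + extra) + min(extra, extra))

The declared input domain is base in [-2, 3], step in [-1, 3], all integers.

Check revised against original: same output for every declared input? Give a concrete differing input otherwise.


Although local variable names differ, statement counts differ, 30/30 inputs agree.
verdict: equivalent


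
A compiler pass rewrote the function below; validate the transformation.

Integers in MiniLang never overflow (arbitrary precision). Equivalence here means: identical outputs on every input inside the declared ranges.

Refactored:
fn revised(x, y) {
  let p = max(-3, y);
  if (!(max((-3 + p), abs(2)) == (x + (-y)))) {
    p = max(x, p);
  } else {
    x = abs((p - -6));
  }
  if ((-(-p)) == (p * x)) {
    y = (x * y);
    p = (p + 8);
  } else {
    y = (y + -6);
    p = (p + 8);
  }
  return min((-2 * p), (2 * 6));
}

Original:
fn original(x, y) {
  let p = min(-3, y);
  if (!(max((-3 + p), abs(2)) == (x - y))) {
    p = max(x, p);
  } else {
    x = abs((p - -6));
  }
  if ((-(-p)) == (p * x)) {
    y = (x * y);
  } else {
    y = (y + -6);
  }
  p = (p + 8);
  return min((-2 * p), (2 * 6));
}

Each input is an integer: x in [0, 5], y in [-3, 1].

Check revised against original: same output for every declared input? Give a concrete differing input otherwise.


Take x=0, y=-2.
original: p becomes -3; next (!(max((-3 + p), abs(2)) == (x - y))) evaluates to false; next x becomes 3; next ((-(-p)) == (p * x)) evaluates to false; next y becomes -8; next p becomes 5; next final value -10
revised: p becomes -2; next (!(max((-3 + p), abs(2)) == (x + (-y)))) evaluates to false; next x becomes 4; next ((-(-p)) == (p * x)) evaluates to false; next y becomes -8; next p becomes 6; next final value -12
-10 and -12 differ, so these are not the same function on this domain.
verdict: not equivalent; witness: x=0, y=-2


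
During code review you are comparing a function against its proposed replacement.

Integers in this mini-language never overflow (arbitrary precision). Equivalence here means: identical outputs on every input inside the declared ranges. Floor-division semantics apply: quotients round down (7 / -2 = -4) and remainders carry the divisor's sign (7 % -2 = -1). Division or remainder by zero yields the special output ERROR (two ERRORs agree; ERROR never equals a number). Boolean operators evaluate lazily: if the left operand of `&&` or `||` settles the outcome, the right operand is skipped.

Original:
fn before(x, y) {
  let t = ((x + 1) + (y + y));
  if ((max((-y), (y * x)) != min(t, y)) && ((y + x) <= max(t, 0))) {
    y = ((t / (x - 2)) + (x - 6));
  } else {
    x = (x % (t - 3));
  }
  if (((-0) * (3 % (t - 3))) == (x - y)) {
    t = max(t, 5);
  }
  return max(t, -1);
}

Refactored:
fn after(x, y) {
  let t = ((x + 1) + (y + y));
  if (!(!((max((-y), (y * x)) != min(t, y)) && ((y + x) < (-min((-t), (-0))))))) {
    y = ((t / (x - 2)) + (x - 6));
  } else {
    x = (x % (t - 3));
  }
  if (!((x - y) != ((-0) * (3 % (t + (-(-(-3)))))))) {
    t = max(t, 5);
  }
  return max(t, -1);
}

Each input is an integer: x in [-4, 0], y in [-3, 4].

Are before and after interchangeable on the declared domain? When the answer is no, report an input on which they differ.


Whatever the rewrite altered, no input in the stated domain can expose a difference; all 40 inputs agree.
verdict: equivalent


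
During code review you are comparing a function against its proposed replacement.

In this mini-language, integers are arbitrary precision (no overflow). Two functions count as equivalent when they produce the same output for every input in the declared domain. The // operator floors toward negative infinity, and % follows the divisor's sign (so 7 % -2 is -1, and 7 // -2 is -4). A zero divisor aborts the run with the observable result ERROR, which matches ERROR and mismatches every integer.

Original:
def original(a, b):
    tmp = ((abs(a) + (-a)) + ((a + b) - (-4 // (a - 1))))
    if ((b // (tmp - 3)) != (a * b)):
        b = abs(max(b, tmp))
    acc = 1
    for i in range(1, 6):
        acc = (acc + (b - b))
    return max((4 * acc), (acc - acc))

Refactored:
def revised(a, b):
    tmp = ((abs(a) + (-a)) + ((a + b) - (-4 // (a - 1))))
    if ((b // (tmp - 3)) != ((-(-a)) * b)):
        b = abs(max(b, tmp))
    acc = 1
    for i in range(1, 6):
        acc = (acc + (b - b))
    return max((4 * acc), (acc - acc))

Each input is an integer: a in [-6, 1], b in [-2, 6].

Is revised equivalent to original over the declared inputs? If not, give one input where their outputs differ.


Although same computation, different form, 72/72 inputs agree.
verdict: equivalent


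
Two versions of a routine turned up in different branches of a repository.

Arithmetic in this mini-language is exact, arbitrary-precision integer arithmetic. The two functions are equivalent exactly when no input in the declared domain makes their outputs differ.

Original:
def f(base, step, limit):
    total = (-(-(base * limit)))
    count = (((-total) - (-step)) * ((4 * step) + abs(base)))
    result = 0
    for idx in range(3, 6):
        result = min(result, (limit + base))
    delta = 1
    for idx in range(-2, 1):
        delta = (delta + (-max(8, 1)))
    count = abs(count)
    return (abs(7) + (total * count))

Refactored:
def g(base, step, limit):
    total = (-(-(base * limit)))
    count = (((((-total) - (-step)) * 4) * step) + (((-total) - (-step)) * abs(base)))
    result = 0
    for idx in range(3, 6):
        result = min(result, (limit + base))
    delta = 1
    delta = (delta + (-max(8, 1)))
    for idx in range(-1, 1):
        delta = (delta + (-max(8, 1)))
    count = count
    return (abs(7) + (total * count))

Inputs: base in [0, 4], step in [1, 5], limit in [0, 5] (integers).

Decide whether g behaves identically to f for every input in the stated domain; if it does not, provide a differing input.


The rewrite breaks on base=1, step=1, limit=2, where the results are 17 and -3.
f: total becomes 2; next count becomes -5; next result becomes 0; next at idx=3:; next result becomes 0; next at idx=4:; next result becomes 0; next at idx=5:; next result becomes 0; next delta becomes 1; next at idx=-2:; next delta becomes -7; next at idx=-1:; next delta becomes -15; next at idx=0:; next delta becomes -23; next count becomes 5; next final value 17
g: total becomes 2; next count becomes -5; next result becomes 0; next at idx=3:; next result becomes 0; next at idx=4:; next result becomes 0; next at idx=5:; next result becomes 0; next delta becomes 1; next delta becomes -7; next at idx=-1:; next delta becomes -15; next at idx=0:; next delta becomes -23; next count becomes -5; next final value -3
verdict: not equivalent; witness: base=1, step=1, limit=2
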